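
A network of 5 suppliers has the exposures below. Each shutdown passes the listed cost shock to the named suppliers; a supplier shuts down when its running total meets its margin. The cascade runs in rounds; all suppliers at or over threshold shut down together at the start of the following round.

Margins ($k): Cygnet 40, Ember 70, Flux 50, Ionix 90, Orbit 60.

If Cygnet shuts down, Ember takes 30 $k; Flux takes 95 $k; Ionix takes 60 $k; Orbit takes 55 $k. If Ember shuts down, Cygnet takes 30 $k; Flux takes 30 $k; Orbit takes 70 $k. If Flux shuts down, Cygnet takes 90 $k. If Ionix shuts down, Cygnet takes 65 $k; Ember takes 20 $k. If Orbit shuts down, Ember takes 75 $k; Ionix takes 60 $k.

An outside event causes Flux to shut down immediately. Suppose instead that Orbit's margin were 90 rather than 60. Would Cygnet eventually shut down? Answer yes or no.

yes

With Orbit's margin at 90:
Round 1 — Flux shuts down (initial).
  Cygnet: +90 → 90 ≥ 40
Round 2 — Cygnet shuts down.
  Ember: +30 → 30 < 70
  Ionix: +60 → 60 < 90
  Orbit: +55 → 55 < 90
No further shutdowns.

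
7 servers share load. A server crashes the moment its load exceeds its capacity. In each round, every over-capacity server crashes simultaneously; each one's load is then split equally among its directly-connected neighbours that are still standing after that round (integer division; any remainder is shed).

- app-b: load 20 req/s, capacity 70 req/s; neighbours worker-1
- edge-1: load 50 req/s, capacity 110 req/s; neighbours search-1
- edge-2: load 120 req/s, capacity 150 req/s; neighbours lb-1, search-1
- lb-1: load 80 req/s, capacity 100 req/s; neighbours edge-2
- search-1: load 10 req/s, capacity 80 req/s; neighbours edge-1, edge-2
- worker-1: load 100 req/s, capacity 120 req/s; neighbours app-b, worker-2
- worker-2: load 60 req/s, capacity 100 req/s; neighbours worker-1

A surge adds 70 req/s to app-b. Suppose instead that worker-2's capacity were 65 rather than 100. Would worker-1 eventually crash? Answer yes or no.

With worker-2's capacity at 65:
Round 1 — app-b at 90 > 70. app-b crashes.
  app-b sheds 90 req/s to worker-1: 90 each.
    worker-1: 100+90 = 190 > 120
Round 2 — worker-1 crashes.
  worker-1 sheds 190 req/s to worker-2: 190 each.
    worker-2: 60+190 = 250 > 65
Round 3 — worker-2 crashes.
  worker-2 sheds 250 req/s: no online neighbours, lost.
No further crashes.

yes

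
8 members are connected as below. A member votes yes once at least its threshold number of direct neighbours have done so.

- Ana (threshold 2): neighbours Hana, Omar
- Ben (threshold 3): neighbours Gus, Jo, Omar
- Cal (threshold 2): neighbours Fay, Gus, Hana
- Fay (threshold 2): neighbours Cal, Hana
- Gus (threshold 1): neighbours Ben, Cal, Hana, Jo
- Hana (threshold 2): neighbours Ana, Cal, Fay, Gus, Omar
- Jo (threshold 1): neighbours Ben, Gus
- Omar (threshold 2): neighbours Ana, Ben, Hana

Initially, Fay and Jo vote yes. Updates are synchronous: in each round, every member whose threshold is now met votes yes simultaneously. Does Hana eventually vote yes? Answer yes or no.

yes

Round 1 — Fay, Jo vote yes (initial).
Round 2 — checking thresholds:
  Ben: 1 of 3 neighbours < 3, holds.
  Cal: 1 of 3 neighbours < 2, holds.
  Gus: 1 of 4 neighbours ≥ 1, votes yes.
  Hana: 1 of 5 neighbours < 2, holds.
Round 3 — checking thresholds:
  Ben: 2 of 3 neighbours < 3, holds.
  Cal: 2 of 3 neighbours ≥ 2, votes yes.
  Hana: 2 of 5 neighbours ≥ 2, votes yes.
Round 4 — no new yes votes; cascade stops.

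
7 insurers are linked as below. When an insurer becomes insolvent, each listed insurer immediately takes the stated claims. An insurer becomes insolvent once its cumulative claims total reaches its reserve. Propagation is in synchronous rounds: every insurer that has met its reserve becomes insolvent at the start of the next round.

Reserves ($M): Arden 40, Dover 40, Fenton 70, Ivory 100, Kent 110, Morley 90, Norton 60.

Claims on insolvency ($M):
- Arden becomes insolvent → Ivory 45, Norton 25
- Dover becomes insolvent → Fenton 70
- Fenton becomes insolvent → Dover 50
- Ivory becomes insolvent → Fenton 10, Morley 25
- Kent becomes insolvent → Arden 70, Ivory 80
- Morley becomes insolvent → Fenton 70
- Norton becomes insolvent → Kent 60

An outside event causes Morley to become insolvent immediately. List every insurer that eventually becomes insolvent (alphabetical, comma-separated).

Dover, Fenton, Morley

Round 1 — Morley becomes insolvent (initial).
  Fenton: +70 → 70 ≥ 70
Round 2 — Fenton becomes insolvent.
  Dover: +50 → 50 ≥ 40
Round 3 — Dover becomes insolvent.
No further insolvencies.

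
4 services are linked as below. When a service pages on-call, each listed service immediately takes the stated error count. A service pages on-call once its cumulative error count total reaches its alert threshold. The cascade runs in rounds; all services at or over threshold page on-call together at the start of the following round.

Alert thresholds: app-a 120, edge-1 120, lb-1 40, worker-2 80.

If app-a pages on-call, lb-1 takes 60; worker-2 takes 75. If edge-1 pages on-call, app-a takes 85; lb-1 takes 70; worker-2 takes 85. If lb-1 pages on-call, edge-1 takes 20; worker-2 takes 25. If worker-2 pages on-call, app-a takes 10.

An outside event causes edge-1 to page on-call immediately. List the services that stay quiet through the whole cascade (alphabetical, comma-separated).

app-a

Round 1 — edge-1 pages on-call (initial).
  app-a: +85 → 85 < 120
  lb-1: +70 → 70 ≥ 40
  worker-2: +85 → 85 ≥ 80
Round 2 — lb-1, worker-2 page on-call.
  app-a: +10 → 95 < 120
No further pages.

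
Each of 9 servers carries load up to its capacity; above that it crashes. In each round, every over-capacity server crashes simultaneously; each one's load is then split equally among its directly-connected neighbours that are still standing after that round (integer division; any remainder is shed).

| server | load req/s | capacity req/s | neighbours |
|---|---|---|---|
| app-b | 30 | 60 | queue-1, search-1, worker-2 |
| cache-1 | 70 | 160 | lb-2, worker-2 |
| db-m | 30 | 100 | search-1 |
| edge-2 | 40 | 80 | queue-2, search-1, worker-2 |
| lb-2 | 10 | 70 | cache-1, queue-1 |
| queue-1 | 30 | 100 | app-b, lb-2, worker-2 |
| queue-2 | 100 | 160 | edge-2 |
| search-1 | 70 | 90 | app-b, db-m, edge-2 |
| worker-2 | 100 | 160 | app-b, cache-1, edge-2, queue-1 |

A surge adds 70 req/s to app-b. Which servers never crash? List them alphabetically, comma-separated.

Round 1 — app-b at 100 > 60. app-b crashes.
  app-b sheds 100 req/s to queue-1, search-1, worker-2: 33 each (1 lost).
    queue-1: 30+33 = 63 ≤ 100
    search-1: 70+33 = 103 > 90
    worker-2: 100+33 = 133 ≤ 160
Round 2 — search-1 crashes.
  search-1 sheds 103 req/s to db-m, edge-2: 51 each (1 lost).
    db-m: 30+51 = 81 ≤ 100
    edge-2: 40+51 = 91 > 80
Round 3 — edge-2 crashes.
  edge-2 sheds 91 req/s to queue-2, worker-2: 45 each (1 lost).
    queue-2: 100+45 = 145 ≤ 160
    worker-2: 133+45 = 178 > 160
Round 4 — worker-2 crashes.
  worker-2 sheds 178 req/s to cache-1, queue-1: 89 each.
    cache-1: 70+89 = 159 ≤ 160
    queue-1: 63+89 = 152 > 100
Round 5 — queue-1 crashes.
  queue-1 sheds 152 req/s to lb-2: 152 each.
    lb-2: 10+152 = 162 > 70
Round 6 — lb-2 crashes.
  lb-2 sheds 162 req/s to cache-1: 162 each.
    cache-1: 159+162 = 321 > 160
Round 7 — cache-1 crashes.
  cache-1 sheds 321 req/s: no online neighbours, lost.
No further crashes.

db-m, queue-2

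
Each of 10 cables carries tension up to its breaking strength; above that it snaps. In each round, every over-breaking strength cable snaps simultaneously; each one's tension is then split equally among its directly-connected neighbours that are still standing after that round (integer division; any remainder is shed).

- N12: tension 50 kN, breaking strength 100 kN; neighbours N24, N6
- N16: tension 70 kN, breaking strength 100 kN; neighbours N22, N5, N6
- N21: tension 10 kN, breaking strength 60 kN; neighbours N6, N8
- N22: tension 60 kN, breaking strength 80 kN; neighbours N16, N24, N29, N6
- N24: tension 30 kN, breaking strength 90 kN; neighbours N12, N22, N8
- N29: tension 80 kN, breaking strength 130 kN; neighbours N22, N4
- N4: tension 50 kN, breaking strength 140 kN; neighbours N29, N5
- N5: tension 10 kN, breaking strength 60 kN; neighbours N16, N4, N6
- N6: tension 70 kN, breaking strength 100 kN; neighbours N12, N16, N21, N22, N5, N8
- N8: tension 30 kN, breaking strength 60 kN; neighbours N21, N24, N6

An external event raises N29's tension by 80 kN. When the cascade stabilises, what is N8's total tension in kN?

59

Round 1 — N29 at 160 > 130. N29 snaps.
  N29 sheds 160 kN to N22, N4: 80 each.
    N22: 60+80 = 140 > 80
    N4: 50+80 = 130 ≤ 140
Round 2 — N22 snaps.
  N22 sheds 140 kN to N16, N24, N6: 46 each (2 lost).
    N16: 70+46 = 116 > 100
    N24: 30+46 = 76 ≤ 90
    N6: 70+46 = 116 > 100
Round 3 — N16, N6 snap.
  N16 sheds 116 kN to N5: 116 each.
    N5: 10+116 = 126 > 60
  N6 sheds 116 kN to N12, N21, N5, N8: 29 each.
    N12: 50+29 = 79 ≤ 100
    N21: 10+29 = 39 ≤ 60
    N5: 126+29 = 155 > 60
    N8: 30+29 = 59 ≤ 60
Round 4 — N5 snaps.
  N5 sheds 155 kN to N4: 155 each.
    N4: 130+155 = 285 > 140
Round 5 — N4 snaps.
  N4 sheds 285 kN: no online neighbours, lost.
No further breaks.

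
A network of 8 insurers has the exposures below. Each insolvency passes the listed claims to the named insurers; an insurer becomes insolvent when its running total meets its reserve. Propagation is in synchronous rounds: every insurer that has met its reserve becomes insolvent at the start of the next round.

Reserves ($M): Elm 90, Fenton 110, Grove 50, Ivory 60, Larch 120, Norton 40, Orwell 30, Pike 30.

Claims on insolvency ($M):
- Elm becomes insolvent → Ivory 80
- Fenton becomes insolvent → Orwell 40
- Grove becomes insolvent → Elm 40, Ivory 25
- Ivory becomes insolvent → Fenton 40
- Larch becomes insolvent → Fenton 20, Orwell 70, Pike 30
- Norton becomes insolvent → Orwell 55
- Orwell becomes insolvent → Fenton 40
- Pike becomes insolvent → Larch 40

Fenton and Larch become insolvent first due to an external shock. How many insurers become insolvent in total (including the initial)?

Round 1 — Fenton, Larch become insolvent (initial).
  Orwell: +40+70 → 110 ≥ 30
  Pike: +30 → 30 ≥ 30
Round 2 — Orwell, Pike become insolvent.
No further insolvencies.

4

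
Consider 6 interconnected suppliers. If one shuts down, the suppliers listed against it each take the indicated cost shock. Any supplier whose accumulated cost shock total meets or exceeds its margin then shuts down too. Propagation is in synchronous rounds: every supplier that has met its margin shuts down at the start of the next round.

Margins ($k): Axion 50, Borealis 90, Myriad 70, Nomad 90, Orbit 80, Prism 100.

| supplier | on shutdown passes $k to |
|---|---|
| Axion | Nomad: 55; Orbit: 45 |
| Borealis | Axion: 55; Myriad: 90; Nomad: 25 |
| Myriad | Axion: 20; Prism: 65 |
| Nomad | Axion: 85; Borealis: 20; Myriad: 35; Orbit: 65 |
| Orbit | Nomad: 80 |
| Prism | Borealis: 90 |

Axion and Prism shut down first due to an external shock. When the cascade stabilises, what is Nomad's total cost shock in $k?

80

Round 1 — Axion, Prism shut down (initial).
  Borealis: +90 → 90 ≥ 90
  Nomad: +55 → 55 < 90
  Orbit: +45 → 45 < 80
Round 2 — Borealis shuts down.
  Myriad: +90 → 90 ≥ 70
  Nomad: +25 → 80 < 90
Round 3 — Myriad shuts down.
No further shutdowns.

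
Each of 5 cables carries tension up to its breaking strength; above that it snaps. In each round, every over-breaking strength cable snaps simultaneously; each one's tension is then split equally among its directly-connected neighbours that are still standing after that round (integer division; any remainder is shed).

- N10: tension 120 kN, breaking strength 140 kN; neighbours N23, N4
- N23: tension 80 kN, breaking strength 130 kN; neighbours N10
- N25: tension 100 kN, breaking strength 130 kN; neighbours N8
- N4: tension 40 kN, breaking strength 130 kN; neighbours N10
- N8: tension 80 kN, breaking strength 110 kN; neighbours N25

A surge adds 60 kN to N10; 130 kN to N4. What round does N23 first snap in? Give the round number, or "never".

2

Round 1 — N10 at 180 > 140; N4 at 170 > 130. N10, N4 snap.
  N10 sheds 180 kN to N23: 180 each.
    N23: 80+180 = 260 > 130
  N4 sheds 170 kN: no online neighbours, lost.
Round 2 — N23 snaps.
  N23 sheds 260 kN: no online neighbours, lost.
No further breaks.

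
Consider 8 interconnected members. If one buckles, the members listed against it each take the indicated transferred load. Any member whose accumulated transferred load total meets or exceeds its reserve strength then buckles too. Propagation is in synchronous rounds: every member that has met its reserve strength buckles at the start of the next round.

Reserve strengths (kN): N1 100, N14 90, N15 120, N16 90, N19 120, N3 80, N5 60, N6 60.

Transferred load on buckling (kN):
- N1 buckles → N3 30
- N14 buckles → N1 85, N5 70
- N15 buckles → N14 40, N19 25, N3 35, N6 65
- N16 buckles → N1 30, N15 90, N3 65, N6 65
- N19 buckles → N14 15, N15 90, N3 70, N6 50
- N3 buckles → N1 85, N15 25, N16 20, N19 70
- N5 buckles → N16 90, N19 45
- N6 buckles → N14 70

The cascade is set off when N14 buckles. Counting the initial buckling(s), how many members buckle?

6

Round 1 — N14 buckles (initial).
  N1: +85 → 85 < 100
  N5: +70 → 70 ≥ 60
Round 2 — N5 buckles.
  N16: +90 → 90 ≥ 90
  N19: +45 → 45 < 120
Round 3 — N16 buckles.
  N1: +30 → 115 ≥ 100
  N15: +90 → 90 < 120
  N3: +65 → 65 < 80
  N6: +65 → 65 ≥ 60
Round 4 — N1, N6 buckle.
  N3: +30 → 95 ≥ 80
Round 5 — N3 buckles.
  N15: +25 → 115 < 120
  N19: +70 → 115 < 120
No further bucklings.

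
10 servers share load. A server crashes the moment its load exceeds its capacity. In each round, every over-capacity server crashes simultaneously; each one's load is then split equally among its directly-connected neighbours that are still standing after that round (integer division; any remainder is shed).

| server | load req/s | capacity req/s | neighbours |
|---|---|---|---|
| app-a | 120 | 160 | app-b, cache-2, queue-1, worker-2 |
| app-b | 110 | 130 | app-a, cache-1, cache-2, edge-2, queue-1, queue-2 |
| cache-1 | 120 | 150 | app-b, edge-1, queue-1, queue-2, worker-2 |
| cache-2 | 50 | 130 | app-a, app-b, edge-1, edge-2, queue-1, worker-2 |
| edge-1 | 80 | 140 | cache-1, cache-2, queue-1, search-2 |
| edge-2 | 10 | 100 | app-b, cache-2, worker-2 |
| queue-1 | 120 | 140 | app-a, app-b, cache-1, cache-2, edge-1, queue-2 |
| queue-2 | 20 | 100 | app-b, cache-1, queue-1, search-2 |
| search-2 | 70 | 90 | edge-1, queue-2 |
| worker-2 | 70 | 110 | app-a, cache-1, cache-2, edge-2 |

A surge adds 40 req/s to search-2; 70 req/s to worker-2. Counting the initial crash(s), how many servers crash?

10

Round 1 — search-2 at 110 > 90; worker-2 at 140 > 110. search-2, worker-2 crash.
  search-2 sheds 110 req/s to edge-1, queue-2: 55 each.
    edge-1: 80+55 = 135 ≤ 140
    queue-2: 20+55 = 75 ≤ 100
  worker-2 sheds 140 req/s to app-a, cache-1, cache-2, edge-2: 35 each.
    app-a: 120+35 = 155 ≤ 160
    cache-1: 120+35 = 155 > 150
    cache-2: 50+35 = 85 ≤ 130
    edge-2: 10+35 = 45 ≤ 100
Round 2 — cache-1 crashes.
  cache-1 sheds 155 req/s to app-b, edge-1, queue-1, queue-2: 38 each (3 lost).
    app-b: 110+38 = 148 > 130
    edge-1: 135+38 = 173 > 140
    queue-1: 120+38 = 158 > 140
    queue-2: 75+38 = 113 > 100
Round 3 — app-b, edge-1, queue-1, queue-2 crash.
  app-b sheds 148 req/s to app-a, cache-2, edge-2: 49 each (1 lost).
    app-a: 155+49 = 204 > 160
    cache-2: 85+49 = 134 > 130
    edge-2: 45+49 = 94 ≤ 100
  edge-1 sheds 173 req/s to cache-2: 173 each.
    cache-2: 134+173 = 307 > 130
  queue-1 sheds 158 req/s to app-a, cache-2: 79 each.
    app-a: 204+79 = 283 > 160
    cache-2: 307+79 = 386 > 130
  queue-2 sheds 113 req/s: no online neighbours, lost.
Round 4 — app-a, cache-2 crash.
  app-a sheds 283 req/s: no online neighbours, lost.
  cache-2 sheds 386 req/s to edge-2: 386 each.
    edge-2: 94+386 = 480 > 100
Round 5 — edge-2 crashes.
  edge-2 sheds 480 req/s: no online neighbours, lost.
No further crashes.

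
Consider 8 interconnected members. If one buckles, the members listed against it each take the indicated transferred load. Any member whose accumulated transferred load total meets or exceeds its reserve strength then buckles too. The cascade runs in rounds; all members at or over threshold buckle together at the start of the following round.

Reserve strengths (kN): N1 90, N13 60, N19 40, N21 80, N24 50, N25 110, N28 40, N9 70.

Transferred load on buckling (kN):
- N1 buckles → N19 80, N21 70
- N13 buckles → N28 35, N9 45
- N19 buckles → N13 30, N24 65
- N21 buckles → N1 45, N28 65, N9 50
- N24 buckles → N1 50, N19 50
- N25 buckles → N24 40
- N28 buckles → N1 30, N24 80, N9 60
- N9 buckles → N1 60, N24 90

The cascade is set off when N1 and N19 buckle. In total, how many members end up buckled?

3

Round 1 — N1, N19 buckle (initial).
  N13: +30 → 30 < 60
  N21: +70 → 70 < 80
  N24: +65 → 65 ≥ 50
Round 2 — N24 buckles.
No further bucklings.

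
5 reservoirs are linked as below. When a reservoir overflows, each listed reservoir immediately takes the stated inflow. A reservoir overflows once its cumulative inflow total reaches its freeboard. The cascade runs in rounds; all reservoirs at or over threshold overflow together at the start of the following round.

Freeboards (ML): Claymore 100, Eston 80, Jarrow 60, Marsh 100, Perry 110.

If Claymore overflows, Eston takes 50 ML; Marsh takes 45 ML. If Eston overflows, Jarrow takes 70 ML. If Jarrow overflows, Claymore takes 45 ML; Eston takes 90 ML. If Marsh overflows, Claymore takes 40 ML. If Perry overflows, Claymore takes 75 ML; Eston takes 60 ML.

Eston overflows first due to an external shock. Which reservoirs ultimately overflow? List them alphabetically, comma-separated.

Eston, Jarrow

Round 1 — Eston overflows (initial).
  Jarrow: +70 → 70 ≥ 60
Round 2 — Jarrow overflows.
  Claymore: +45 → 45 < 100
No further overflows.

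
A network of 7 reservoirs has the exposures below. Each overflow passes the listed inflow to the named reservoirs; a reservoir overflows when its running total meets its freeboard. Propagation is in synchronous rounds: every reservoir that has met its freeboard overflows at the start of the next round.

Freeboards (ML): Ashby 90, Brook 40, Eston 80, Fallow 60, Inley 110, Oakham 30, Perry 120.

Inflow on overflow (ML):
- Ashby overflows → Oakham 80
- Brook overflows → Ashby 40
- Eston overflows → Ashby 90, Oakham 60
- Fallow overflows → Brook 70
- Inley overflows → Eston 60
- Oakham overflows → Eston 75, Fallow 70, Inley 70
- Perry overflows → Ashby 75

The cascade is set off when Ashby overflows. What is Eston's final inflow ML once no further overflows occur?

Round 1 — Ashby overflows (initial).
  Oakham: +80 → 80 ≥ 30
Round 2 — Oakham overflows.
  Eston: +75 → 75 < 80
  Fallow: +70 → 70 ≥ 60
  Inley: +70 → 70 < 110
Round 3 — Fallow overflows.
  Brook: +70 → 70 ≥ 40
Round 4 — Brook overflows.
No further overflows.

75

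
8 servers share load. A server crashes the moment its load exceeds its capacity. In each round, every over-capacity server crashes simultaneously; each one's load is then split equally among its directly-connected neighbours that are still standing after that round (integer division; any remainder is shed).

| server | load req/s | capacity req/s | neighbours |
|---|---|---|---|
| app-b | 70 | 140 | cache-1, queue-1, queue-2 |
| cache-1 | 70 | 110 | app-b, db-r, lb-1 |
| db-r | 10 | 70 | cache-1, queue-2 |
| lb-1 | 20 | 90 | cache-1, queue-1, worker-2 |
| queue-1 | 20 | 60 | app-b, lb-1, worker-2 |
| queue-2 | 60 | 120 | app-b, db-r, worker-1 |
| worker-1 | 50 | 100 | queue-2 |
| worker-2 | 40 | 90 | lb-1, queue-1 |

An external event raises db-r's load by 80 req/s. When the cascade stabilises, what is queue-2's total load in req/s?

Round 1 — db-r at 90 > 70. db-r crashes.
  db-r sheds 90 req/s to cache-1, queue-2: 45 each.
    cache-1: 70+45 = 115 > 110
    queue-2: 60+45 = 105 ≤ 120
Round 2 — cache-1 crashes.
  cache-1 sheds 115 req/s to app-b, lb-1: 57 each (1 lost).
    app-b: 70+57 = 127 ≤ 140
    lb-1: 20+57 = 77 ≤ 90
No further crashes.

105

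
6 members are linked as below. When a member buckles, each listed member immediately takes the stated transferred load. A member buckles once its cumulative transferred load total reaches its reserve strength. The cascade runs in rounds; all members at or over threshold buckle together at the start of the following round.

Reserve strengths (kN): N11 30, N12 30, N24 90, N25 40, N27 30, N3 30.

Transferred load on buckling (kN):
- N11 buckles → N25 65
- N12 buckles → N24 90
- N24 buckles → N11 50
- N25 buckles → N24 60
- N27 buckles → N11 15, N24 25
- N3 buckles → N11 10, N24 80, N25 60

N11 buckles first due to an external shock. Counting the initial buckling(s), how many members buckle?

2

Round 1 — N11 buckles (initial).
  N25: +65 → 65 ≥ 40
Round 2 — N25 buckles.
  N24: +60 → 60 < 90
No further bucklings.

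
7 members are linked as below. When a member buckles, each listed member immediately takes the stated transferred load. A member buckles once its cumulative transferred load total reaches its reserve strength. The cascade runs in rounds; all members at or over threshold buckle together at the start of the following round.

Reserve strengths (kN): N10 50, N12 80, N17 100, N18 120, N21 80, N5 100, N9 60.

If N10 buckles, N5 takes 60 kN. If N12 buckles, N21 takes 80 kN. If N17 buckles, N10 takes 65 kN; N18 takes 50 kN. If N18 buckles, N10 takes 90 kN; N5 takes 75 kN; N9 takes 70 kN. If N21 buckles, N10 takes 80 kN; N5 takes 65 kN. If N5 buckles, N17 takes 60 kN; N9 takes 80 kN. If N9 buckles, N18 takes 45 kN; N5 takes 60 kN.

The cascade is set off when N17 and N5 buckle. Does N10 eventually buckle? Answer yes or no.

Round 1 — N17, N5 buckle (initial).
  N10: +65 → 65 ≥ 50
  N18: +50 → 50 < 120
  N9: +80 → 80 ≥ 60
Round 2 — N10, N9 buckle.
  N18: +45 → 95 < 120
No further bucklings.

yes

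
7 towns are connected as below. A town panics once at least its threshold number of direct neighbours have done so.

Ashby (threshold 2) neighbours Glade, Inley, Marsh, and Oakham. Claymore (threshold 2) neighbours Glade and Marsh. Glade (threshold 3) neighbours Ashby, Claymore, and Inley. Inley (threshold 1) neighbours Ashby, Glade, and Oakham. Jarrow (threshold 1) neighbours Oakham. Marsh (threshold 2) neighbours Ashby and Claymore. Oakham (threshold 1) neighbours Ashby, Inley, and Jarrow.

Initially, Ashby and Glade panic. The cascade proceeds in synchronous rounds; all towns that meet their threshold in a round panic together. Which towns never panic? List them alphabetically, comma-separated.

Claymore, Marsh

Round 1 — Ashby, Glade panic (initial).
Round 2 — checking thresholds:
  Claymore: 1 of 2 neighbours < 2, holds.
  Inley: 2 of 3 neighbours ≥ 1, panics.
  Marsh: 1 of 2 neighbours < 2, holds.
  Oakham: 1 of 3 neighbours ≥ 1, panics.
Round 3 — checking thresholds:
  Claymore: 1 of 2 neighbours < 2, holds.
  Jarrow: 1 of 1 neighbours ≥ 1, panics.
  Marsh: 1 of 2 neighbours < 2, holds.
Round 4 — no new panics; cascade stops.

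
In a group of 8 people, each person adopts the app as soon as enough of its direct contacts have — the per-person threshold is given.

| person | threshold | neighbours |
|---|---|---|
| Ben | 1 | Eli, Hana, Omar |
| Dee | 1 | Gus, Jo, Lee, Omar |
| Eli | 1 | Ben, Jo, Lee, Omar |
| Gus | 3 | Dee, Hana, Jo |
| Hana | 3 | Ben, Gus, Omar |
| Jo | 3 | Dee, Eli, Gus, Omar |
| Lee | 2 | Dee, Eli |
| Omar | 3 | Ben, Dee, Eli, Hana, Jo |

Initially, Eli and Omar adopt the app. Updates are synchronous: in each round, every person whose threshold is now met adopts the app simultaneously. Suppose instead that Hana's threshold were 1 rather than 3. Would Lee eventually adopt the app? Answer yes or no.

yes

With Hana's threshold at 1:
Round 1 — Eli, Omar adopt the app (initial).
Round 2 — checking thresholds:
  Ben: 2 of 3 neighbours ≥ 1, adopts the app.
  Dee: 1 of 4 neighbours ≥ 1, adopts the app.
  Hana: 1 of 3 neighbours ≥ 1, adopts the app.
  Jo: 2 of 4 neighbours < 3, not yet.
  Lee: 1 of 2 neighbours < 2, not yet.
Round 3 — checking thresholds:
  Gus: 2 of 3 neighbours < 3, not yet.
  Jo: 3 of 4 neighbours ≥ 3, adopts the app.
  Lee: 2 of 2 neighbours ≥ 2, adopts the app.
Round 4 — checking thresholds:
  Gus: 3 of 3 neighbours ≥ 3, adopts the app.
Round 5 — no new adoptions; cascade stops.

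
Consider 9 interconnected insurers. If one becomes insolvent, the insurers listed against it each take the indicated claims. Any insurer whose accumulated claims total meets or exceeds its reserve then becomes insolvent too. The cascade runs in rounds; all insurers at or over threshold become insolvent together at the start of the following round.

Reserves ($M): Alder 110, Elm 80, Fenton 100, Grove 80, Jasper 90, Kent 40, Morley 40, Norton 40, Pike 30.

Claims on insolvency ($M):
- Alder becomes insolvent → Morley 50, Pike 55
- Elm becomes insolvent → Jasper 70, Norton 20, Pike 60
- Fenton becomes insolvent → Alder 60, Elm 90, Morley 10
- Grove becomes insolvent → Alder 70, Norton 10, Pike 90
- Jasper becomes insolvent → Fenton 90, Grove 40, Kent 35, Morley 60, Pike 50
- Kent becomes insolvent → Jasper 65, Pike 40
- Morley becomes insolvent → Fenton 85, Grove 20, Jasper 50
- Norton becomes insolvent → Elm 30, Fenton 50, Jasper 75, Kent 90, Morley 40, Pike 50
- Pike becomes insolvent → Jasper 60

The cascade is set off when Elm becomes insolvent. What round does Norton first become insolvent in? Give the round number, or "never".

never

Round 1 — Elm becomes insolvent (initial).
  Jasper: +70 → 70 < 90
  Norton: +20 → 20 < 40
  Pike: +60 → 60 ≥ 30
Round 2 — Pike becomes insolvent.
  Jasper: +60 → 130 ≥ 90
Round 3 — Jasper becomes insolvent.
  Fenton: +90 → 90 < 100
  Grove: +40 → 40 < 80
  Kent: +35 → 35 < 40
  Morley: +60 → 60 ≥ 40
Round 4 — Morley becomes insolvent.
  Fenton: +85 → 175 ≥ 100
  Grove: +20 → 60 < 80
Round 5 — Fenton becomes insolvent.
  Alder: +60 → 60 < 110
No further insolvencies.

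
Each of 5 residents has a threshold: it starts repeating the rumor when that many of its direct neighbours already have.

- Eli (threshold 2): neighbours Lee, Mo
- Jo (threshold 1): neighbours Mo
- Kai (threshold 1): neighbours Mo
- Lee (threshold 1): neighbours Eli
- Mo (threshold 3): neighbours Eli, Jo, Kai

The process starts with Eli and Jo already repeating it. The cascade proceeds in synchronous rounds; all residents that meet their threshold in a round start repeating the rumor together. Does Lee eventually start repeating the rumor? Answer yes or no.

Round 1 — Eli, Jo start repeating the rumor (initial).
Round 2 — checking thresholds:
  Lee: 1 of 1 neighbours ≥ 1, starts repeating the rumor.
  Mo: 2 of 3 neighbours < 3, holds.
Round 3 — no new spreads; cascade stops.

yes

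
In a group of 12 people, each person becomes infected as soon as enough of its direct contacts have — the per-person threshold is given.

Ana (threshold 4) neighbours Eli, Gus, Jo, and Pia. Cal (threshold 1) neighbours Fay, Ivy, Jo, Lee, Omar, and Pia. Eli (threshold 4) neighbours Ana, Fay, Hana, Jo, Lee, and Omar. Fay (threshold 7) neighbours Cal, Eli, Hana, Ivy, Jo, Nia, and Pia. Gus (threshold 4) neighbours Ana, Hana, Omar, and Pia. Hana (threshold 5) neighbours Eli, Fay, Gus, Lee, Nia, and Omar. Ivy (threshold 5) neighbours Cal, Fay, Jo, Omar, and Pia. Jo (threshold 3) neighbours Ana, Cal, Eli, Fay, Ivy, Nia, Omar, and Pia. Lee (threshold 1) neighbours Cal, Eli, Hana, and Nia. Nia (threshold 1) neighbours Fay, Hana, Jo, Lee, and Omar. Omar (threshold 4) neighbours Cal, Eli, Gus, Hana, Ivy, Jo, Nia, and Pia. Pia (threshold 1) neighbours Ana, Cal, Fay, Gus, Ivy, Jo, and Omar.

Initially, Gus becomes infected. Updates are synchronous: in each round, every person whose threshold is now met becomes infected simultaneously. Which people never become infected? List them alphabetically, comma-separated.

Round 1 — Gus becomes infected (initial).
Round 2 — checking thresholds:
  Ana: 1 of 4 neighbours < 4, not yet.
  Hana: 1 of 6 neighbours < 5, not yet.
  Omar: 1 of 8 neighbours < 4, not yet.
  Pia: 1 of 7 neighbours ≥ 1, becomes infected.
Round 3 — checking thresholds:
  Ana: 2 of 4 neighbours < 4, not yet.
  Cal: 1 of 6 neighbours ≥ 1, becomes infected.
  Fay: 1 of 7 neighbours < 7, not yet.
  Hana: 1 of 6 neighbours < 5, not yet.
  Ivy: 1 of 5 neighbours < 5, not yet.
  Jo: 1 of 8 neighbours < 3, not yet.
  Omar: 2 of 8 neighbours < 4, not yet.
Round 4 — checking thresholds:
  Ana: 2 of 4 neighbours < 4, not yet.
  Fay: 2 of 7 neighbours < 7, not yet.
  Hana: 1 of 6 neighbours < 5, not yet.
  Ivy: 2 of 5 neighbours < 5, not yet.
  Jo: 2 of 8 neighbours < 3, not yet.
  Lee: 1 of 4 neighbours ≥ 1, becomes infected.
  Omar: 3 of 8 neighbours < 4, not yet.
Round 5 — checking thresholds:
  Ana: 2 of 4 neighbours < 4, not yet.
  Eli: 1 of 6 neighbours < 4, not yet.
  Fay: 2 of 7 neighbours < 7, not yet.
  Hana: 2 of 6 neighbours < 5, not yet.
  Ivy: 2 of 5 neighbours < 5, not yet.
  Jo: 2 of 8 neighbours < 3, not yet.
  Nia: 1 of 5 neighbours ≥ 1, becomes infected.
  Omar: 3 of 8 neighbours < 4, not yet.
Round 6 — checking thresholds:
  Ana: 2 of 4 neighbours < 4, not yet.
  Eli: 1 of 6 neighbours < 4, not yet.
  Fay: 3 of 7 neighbours < 7, not yet.
  Hana: 3 of 6 neighbours < 5, not yet.
  Ivy: 2 of 5 neighbours < 5, not yet.
  Jo: 3 of 8 neighbours ≥ 3, becomes infected.
  Omar: 4 of 8 neighbours ≥ 4, becomes infected.
Round 7 — no new infections; cascade stops.

Ana, Eli, Fay, Hana, Ivy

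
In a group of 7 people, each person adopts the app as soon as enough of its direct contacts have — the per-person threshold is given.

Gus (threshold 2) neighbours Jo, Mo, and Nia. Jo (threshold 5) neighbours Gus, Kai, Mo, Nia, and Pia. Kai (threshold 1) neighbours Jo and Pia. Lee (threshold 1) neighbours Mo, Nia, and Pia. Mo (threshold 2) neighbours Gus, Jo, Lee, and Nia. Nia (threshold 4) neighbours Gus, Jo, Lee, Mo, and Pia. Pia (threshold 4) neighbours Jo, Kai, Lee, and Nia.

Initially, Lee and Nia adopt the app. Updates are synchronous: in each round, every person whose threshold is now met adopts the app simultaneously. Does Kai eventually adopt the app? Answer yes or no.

Round 1 — Lee, Nia adopt the app (initial).
Round 2 — checking thresholds:
  Gus: 1 of 3 neighbours < 2, not yet.
  Jo: 1 of 5 neighbours < 5, not yet.
  Mo: 2 of 4 neighbours ≥ 2, adopts the app.
  Pia: 2 of 4 neighbours < 4, not yet.
Round 3 — checking thresholds:
  Gus: 2 of 3 neighbours ≥ 2, adopts the app.
  Jo: 2 of 5 neighbours < 5, not yet.
  Pia: 2 of 4 neighbours < 4, not yet.
Round 4 — no new adoptions; cascade stops.

no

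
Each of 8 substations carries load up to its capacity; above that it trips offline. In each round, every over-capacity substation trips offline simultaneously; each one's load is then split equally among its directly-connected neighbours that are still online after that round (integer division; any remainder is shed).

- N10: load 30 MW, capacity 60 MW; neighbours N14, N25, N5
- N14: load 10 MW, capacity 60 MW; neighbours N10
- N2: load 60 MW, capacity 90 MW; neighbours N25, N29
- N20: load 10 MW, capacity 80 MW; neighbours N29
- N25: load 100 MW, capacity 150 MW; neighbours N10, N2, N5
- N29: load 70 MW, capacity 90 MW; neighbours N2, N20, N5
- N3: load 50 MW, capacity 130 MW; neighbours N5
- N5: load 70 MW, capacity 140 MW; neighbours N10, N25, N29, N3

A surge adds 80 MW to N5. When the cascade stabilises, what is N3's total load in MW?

87

Round 1 — N5 at 150 > 140. N5 trips offline.
  N5 sheds 150 MW to N10, N25, N29, N3: 37 each (2 lost).
    N10: 30+37 = 67 > 60
    N25: 100+37 = 137 ≤ 150
    N29: 70+37 = 107 > 90
    N3: 50+37 = 87 ≤ 130
Round 2 — N10, N29 trip offline.
  N10 sheds 67 MW to N14, N25: 33 each (1 lost).
    N14: 10+33 = 43 ≤ 60
    N25: 137+33 = 170 > 150
  N29 sheds 107 MW to N2, N20: 53 each (1 lost).
    N2: 60+53 = 113 > 90
    N20: 10+53 = 63 ≤ 80
Round 3 — N2, N25 trip offline.
  N2 sheds 113 MW: no online neighbours, lost.
  N25 sheds 170 MW: no online neighbours, lost.
No further trips.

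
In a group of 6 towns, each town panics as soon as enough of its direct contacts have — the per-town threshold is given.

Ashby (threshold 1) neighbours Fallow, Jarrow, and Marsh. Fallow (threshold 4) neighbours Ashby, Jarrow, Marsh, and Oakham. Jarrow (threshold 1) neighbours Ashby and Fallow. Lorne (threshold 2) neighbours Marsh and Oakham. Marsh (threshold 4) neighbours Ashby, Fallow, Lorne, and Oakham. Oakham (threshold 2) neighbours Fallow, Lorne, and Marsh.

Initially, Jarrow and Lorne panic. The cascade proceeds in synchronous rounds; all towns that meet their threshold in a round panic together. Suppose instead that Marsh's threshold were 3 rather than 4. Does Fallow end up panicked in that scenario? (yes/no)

With Marsh's threshold at 3:
Round 1 — Jarrow, Lorne panic (initial).
Round 2 — checking thresholds:
  Ashby: 1 of 3 neighbours ≥ 1, panics.
  Fallow: 1 of 4 neighbours < 4, holds.
  Marsh: 1 of 4 neighbours < 3, holds.
  Oakham: 1 of 3 neighbours < 2, holds.
Round 3 — no new panics; cascade stops.

no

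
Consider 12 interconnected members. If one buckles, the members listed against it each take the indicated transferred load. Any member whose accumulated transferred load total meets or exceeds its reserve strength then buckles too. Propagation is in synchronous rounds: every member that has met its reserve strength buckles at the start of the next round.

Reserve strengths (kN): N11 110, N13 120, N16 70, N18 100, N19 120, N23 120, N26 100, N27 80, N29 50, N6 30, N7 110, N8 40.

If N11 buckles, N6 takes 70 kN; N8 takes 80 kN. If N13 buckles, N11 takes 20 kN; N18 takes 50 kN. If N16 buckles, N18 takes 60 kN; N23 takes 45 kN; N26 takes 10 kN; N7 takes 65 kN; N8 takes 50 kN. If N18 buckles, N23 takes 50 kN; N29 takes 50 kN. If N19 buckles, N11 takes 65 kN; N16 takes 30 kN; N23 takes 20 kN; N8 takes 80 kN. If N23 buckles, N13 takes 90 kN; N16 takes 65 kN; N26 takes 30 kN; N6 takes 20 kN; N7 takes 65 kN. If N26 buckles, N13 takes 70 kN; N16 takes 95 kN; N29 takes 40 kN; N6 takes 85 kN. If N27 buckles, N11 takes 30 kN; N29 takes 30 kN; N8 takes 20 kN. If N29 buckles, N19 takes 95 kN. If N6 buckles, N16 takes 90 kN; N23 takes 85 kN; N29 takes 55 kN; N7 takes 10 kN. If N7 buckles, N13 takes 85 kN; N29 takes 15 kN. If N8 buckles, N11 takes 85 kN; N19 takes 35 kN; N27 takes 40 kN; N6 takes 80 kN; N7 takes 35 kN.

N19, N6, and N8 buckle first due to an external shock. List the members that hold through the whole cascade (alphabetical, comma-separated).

N26, N27

Round 1 — N19, N6, N8 buckle (initial).
  N11: +65+85 → 150 ≥ 110
  N16: +30+90 → 120 ≥ 70
  N23: +20+85 → 105 < 120
  N27: +40 → 40 < 80
  N29: +55 → 55 ≥ 50
  N7: +10+35 → 45 < 110
Round 2 — N11, N16, N29 buckle.
  N18: +60 → 60 < 100
  N23: +45 → 150 ≥ 120
  N26: +10 → 10 < 100
  N7: +65 → 110 ≥ 110
Round 3 — N23, N7 buckle.
  N13: +90+85 → 175 ≥ 120
  N26: +30 → 40 < 100
Round 4 — N13 buckles.
  N18: +50 → 110 ≥ 100
Round 5 — N18 buckles.
No further bucklings.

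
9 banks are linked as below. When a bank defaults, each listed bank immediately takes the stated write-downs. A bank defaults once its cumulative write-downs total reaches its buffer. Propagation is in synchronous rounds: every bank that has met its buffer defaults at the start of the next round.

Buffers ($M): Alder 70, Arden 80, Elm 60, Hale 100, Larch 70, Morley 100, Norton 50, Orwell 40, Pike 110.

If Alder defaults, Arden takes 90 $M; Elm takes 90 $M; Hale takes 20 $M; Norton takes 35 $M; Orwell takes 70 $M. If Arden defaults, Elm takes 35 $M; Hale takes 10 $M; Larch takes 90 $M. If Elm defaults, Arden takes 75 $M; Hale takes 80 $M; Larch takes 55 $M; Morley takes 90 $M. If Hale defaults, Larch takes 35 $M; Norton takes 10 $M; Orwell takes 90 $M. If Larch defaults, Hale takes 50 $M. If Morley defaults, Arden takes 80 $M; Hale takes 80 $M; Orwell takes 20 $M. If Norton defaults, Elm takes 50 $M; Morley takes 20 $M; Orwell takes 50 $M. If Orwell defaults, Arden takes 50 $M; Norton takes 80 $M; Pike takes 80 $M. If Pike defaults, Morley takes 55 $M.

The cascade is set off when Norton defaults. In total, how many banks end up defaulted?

2

Round 1 — Norton defaults (initial).
  Elm: +50 → 50 < 60
  Morley: +20 → 20 < 100
  Orwell: +50 → 50 ≥ 40
Round 2 — Orwell defaults.
  Arden: +50 → 50 < 80
  Pike: +80 → 80 < 110
No further defaults.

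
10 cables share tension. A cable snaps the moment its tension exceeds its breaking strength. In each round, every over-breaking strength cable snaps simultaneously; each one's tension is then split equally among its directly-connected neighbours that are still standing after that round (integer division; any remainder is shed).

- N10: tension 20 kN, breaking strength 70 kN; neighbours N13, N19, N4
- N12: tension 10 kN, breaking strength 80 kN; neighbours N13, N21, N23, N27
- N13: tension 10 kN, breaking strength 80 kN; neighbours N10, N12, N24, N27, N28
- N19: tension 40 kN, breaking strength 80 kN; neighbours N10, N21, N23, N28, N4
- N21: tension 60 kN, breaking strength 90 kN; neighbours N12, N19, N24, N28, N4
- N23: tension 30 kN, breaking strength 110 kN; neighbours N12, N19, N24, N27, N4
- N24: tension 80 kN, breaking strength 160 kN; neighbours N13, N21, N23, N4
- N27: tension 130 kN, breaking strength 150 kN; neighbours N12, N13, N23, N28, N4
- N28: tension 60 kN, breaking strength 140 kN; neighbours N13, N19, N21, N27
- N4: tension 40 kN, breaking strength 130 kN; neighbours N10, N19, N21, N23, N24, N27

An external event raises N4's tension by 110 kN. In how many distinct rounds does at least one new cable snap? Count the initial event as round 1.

Round 1 — N4 at 150 > 130. N4 snaps.
  N4 sheds 150 kN to N10, N19, N21, N23, N24, N27: 25 each.
    N10: 20+25 = 45 ≤ 70
    N19: 40+25 = 65 ≤ 80
    N21: 60+25 = 85 ≤ 90
    N23: 30+25 = 55 ≤ 110
    N24: 80+25 = 105 ≤ 160
    N27: 130+25 = 155 > 150
Round 2 — N27 snaps.
  N27 sheds 155 kN to N12, N13, N23, N28: 38 each (3 lost).
    N12: 10+38 = 48 ≤ 80
    N13: 10+38 = 48 ≤ 80
    N23: 55+38 = 93 ≤ 110
    N28: 60+38 = 98 ≤ 140
No further breaks.

2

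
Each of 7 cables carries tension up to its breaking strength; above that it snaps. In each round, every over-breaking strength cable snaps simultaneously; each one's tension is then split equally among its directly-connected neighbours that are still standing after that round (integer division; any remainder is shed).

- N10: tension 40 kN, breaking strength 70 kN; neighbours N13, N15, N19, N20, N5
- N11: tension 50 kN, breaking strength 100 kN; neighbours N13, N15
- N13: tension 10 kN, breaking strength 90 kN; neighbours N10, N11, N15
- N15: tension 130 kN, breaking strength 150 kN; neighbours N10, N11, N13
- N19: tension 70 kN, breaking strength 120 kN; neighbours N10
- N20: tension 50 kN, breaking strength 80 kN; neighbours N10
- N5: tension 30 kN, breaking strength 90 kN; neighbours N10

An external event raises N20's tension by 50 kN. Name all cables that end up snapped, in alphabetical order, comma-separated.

Round 1 — N20 at 100 > 80. N20 snaps.
  N20 sheds 100 kN to N10: 100 each.
    N10: 40+100 = 140 > 70
Round 2 — N10 snaps.
  N10 sheds 140 kN to N13, N15, N19, N5: 35 each.
    N13: 10+35 = 45 ≤ 90
    N15: 130+35 = 165 > 150
    N19: 70+35 = 105 ≤ 120
    N5: 30+35 = 65 ≤ 90
Round 3 — N15 snaps.
  N15 sheds 165 kN to N11, N13: 82 each (1 lost).
    N11: 50+82 = 132 > 100
    N13: 45+82 = 127 > 90
Round 4 — N11, N13 snap.
  N11 sheds 132 kN: no online neighbours, lost.
  N13 sheds 127 kN: no online neighbours, lost.
No further breaks.

N10, N11, N13, N15, N20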